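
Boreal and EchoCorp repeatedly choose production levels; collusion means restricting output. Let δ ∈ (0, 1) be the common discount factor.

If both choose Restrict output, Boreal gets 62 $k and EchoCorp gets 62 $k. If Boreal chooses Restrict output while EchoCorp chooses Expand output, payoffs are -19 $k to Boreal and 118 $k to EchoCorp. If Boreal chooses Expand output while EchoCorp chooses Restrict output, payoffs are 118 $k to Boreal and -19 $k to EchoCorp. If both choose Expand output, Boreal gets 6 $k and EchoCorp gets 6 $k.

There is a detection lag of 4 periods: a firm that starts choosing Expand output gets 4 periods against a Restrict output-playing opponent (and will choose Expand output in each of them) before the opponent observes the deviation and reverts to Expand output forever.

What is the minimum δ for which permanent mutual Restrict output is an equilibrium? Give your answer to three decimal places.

0.841

A deviator earns 118 for 4 periods, then 6 forever; cooperating earns 62 forever. Multiplying the IC by (1−δ):
62 ≥ 118(1−δ^4) + 6δ^4, so 112·δ^4 ≥ 56 and δ^4 ≥ 1/2.
δ ≥ (1/2)^(1/4) ≈ 0.841.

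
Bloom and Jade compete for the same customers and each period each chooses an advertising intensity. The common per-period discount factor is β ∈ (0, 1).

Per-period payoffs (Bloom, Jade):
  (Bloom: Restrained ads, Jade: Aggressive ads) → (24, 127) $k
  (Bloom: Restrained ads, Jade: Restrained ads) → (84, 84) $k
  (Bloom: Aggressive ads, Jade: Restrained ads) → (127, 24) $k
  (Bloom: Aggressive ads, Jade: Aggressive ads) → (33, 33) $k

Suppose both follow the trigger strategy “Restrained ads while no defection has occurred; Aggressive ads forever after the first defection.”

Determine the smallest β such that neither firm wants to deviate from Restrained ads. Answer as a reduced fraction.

43/94

One-period gain from deviating is 127 − 84 = 43. The loss is 84 − 33 = 51 in every subsequent period, with present value 51·β/(1−β).
Deviation is unprofitable when 51·β/(1−β) ≥ 43, i.e. β/(1−β) ≥ 43/51.
Equivalently β ≥ 43/(43+51) = 43/94.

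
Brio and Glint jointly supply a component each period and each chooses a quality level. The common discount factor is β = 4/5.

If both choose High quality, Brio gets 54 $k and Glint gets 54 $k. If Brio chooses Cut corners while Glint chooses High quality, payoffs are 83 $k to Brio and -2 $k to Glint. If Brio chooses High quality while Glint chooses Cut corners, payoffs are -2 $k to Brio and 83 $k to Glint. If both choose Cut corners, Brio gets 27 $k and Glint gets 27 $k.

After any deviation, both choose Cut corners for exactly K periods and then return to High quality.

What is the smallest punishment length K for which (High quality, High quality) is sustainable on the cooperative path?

IC: β(1−β^K)/(1−β) ≥ (83−54)/(54−27) = 29/27.
With β = 4/5: need 1 − β^K ≥ 29/27·(1−4/5)/(4/5), i.e. β^K ≤ 0.7315.
Since (4/5)^1 = 0.8000 and (4/5)^2 = 0.6400, the smallest such K is 2.

2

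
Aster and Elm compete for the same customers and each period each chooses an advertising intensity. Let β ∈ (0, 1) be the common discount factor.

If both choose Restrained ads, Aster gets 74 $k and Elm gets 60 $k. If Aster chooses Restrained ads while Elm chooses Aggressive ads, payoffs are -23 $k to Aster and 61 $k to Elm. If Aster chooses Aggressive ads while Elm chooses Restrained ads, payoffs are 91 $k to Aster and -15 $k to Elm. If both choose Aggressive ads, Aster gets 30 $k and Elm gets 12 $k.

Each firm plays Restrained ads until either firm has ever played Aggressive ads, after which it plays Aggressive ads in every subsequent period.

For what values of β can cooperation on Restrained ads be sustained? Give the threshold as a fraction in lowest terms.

Aster's threshold: (91−74)/(91−30) = 17/61.
Elm's threshold: (61−60)/(61−12) = 1/49.
17/61 > 1/49, so Aster binds and β* = 17/61.

17/61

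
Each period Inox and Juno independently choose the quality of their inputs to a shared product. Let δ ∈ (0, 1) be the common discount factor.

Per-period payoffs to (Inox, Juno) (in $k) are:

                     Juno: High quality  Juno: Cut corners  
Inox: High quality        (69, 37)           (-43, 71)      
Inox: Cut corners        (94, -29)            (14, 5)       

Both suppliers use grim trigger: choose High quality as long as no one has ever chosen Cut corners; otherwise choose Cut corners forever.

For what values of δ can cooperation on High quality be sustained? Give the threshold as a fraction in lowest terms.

For Inox: deviation gain 94−69 = 25, per-period punishment loss 69−14 = 55. IC gives δ ≥ 25/80 = 5/16.
For Juno: gain 34, loss 32 per period, so δ ≥ 34/66 = 17/33.
The tighter constraint is Juno's, so cooperation needs δ ≥ 17/33.

17/33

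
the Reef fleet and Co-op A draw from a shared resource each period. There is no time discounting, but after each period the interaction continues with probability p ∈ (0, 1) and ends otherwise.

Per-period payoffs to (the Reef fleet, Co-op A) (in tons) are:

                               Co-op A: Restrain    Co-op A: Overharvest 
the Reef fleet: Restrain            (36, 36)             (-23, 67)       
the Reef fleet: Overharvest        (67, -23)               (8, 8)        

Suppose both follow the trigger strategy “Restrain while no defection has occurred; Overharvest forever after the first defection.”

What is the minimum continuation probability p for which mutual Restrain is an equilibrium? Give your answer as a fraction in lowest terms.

With no time discounting, the continuation probability p plays the role of the discount factor.
Grim-trigger IC: 36/(1−p) ≥ 67 + 8p/(1−p) ⇒ p ≥ (67−36)/(67−8) = 31/59.

31/59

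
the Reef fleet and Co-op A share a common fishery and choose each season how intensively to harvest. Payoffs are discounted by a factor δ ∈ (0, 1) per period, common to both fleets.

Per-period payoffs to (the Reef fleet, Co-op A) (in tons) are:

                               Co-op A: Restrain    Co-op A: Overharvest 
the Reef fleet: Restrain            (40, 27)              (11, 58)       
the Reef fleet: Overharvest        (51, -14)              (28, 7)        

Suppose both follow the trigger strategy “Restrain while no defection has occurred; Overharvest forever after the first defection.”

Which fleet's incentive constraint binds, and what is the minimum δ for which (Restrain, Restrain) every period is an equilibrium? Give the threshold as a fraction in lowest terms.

Co-op A; δ ≥ 31/51

the Reef fleet: cooperation gives 40 each period; deviation gives 51 once then 28 forever.
  40/(1−δ) ≥ 51 + 28δ/(1−δ) ⇒ δ ≥ 11/23.
Co-op A: cooperation gives 27 each period; deviation gives 58 once then 7 forever.
  δ ≥ 31/51.
Both must hold, so the binding constraint is Co-op A's: δ ≥ 31/51.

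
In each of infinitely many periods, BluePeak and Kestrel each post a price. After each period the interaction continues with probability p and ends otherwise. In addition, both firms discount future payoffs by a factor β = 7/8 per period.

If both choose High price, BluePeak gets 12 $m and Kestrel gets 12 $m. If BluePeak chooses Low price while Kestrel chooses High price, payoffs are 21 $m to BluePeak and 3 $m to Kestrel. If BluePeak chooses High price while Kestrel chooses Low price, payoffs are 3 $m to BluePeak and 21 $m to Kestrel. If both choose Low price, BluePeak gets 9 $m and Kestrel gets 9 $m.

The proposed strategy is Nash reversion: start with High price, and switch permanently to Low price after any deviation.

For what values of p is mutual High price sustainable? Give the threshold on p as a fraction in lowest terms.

6/7

Expected continuation weight on next period's payoff is β·p = 7/8·p, which plays the role of the discount factor.
Cooperation requires 7/8·p ≥ (21−12)/(21−9) = 3/4, hence p ≥ 6/7.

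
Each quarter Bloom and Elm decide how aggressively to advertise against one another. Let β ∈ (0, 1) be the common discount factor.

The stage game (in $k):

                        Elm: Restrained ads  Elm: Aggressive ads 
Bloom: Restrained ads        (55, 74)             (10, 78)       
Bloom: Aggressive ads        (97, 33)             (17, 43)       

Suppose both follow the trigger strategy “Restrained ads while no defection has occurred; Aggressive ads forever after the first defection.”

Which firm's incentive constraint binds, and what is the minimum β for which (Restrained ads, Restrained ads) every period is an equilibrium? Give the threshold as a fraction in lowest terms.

Bloom's threshold: (97−55)/(97−17) = 21/40.
Elm's threshold: (78−74)/(78−43) = 4/35.
21/40 > 4/35, so Bloom binds and β* = 21/40.

Bloom; β ≥ 21/40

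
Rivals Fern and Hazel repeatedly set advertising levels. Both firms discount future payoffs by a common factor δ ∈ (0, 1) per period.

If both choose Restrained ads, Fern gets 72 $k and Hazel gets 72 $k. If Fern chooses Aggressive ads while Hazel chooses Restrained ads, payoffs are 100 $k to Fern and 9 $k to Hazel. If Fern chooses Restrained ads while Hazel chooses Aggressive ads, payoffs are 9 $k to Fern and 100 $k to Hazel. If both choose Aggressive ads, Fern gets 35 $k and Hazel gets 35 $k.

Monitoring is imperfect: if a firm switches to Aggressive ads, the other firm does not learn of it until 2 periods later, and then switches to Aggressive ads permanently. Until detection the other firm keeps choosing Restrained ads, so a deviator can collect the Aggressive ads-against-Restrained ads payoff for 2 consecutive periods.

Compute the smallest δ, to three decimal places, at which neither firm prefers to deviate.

The best deviation is to choose Aggressive ads for all 2 undetected periods, earning 100 each, then 35 forever once detected.
Deviation value: 100(1−δ^2)/(1−δ) + 35δ^2/(1−δ); cooperation value: 72/(1−δ).
IC: 72 ≥ 100(1−δ^2) + 35δ^2 = 100 − 65δ^2.
So δ^2 ≥ 28/65, giving δ ≥ (28/65)^(1/2) ≈ 0.656.

0.656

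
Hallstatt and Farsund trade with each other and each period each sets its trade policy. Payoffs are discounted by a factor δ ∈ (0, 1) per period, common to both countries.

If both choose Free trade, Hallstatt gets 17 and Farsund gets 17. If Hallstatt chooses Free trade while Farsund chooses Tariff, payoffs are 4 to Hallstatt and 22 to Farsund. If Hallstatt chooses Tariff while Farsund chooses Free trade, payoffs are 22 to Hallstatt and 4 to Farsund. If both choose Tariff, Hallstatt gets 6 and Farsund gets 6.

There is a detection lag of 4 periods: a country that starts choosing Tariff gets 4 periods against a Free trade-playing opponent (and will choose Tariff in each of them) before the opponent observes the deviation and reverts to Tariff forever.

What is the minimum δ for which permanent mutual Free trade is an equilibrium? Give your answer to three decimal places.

A deviator earns 22 for 4 periods, then 6 forever; cooperating earns 17 forever. Multiplying the IC by (1−δ):
17 ≥ 22(1−δ^4) + 6δ^4, so 16·δ^4 ≥ 5 and δ^4 ≥ 5/16.
δ ≥ (5/16)^(1/4) ≈ 0.748.

0.748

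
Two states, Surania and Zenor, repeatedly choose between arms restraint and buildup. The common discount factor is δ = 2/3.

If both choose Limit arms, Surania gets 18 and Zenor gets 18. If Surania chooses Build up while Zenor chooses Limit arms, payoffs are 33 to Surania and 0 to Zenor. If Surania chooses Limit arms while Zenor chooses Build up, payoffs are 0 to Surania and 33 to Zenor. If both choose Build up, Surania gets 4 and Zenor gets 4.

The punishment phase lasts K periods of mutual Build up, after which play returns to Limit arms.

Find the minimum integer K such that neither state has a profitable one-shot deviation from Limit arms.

2

IC: δ(1−δ^K)/(1−δ) ≥ (33−18)/(18−4) = 15/14.
With δ = 2/3: need 1 − δ^K ≥ 15/14·(1−2/3)/(2/3), i.e. δ^K ≤ 0.4643.
Since (2/3)^1 = 0.6667 and (2/3)^2 = 0.4444, the smallest such K is 2.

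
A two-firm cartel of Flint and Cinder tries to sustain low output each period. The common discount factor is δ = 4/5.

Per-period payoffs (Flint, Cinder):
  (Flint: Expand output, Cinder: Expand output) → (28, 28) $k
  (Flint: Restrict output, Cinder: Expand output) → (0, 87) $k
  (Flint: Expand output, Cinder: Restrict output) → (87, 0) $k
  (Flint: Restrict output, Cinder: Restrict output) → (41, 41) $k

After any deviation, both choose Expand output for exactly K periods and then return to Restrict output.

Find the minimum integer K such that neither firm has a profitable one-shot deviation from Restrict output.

10

Need Σ_{k=1}^{K} δ^k ≥ (87−41)/(41−28) = 3.5385 at δ = 4/5.
At K = 9 the sum is 3.4631 < 3.5385; at K = 10 it is 3.5705 ≥ 3.5385.
So the minimum punishment length is K = 10.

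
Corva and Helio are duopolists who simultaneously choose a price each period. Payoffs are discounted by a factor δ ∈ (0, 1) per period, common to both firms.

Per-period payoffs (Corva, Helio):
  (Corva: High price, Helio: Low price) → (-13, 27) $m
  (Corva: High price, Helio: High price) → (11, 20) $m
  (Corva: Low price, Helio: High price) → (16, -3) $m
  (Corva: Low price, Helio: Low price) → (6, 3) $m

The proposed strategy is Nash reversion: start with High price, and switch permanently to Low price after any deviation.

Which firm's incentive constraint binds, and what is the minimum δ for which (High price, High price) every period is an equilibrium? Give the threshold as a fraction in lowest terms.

Corva; δ ≥ 1/2

Corva: cooperation gives 11 each period; deviation gives 16 once then 6 forever.
  11/(1−δ) ≥ 16 + 6δ/(1−δ) ⇒ δ ≥ 5/10 = 1/2.
Helio: cooperation gives 20 each period; deviation gives 27 once then 3 forever.
  δ ≥ 7/24.
Both must hold, so the binding constraint is Corva's: δ ≥ 1/2.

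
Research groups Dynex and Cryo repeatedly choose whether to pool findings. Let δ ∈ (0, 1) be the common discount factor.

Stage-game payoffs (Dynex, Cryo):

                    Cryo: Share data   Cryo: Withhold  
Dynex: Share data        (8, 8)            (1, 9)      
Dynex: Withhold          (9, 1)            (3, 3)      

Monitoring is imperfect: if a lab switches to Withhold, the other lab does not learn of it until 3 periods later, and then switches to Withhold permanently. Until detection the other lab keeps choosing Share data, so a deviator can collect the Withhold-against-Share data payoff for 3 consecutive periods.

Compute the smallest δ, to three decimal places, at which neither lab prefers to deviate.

The best deviation is to choose Withhold for all 3 undetected periods, earning 9 each, then 3 forever once detected.
Deviation value: 9(1−δ^3)/(1−δ) + 3δ^3/(1−δ); cooperation value: 8/(1−δ).
IC: 8 ≥ 9(1−δ^3) + 3δ^3 = 9 − 6δ^3.
So δ^3 ≥ 1/6, giving δ ≥ (1/6)^(1/3) ≈ 0.550.

0.550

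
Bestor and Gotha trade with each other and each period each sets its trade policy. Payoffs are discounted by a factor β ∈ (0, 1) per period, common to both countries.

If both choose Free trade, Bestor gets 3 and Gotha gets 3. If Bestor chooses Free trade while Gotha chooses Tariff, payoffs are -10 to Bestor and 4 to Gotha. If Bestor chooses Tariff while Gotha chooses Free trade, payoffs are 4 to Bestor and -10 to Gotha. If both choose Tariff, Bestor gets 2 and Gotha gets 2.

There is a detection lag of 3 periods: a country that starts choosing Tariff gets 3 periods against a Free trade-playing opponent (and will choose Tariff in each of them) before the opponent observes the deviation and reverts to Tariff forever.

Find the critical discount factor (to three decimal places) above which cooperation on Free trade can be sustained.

Deviating for the 3 undetected periods gains 4−3 = 1 per period over cooperation, then loses 3−2 = 1 per period forever once punishment starts.
Gain: 1(1 + β + … + β^2); loss: 1·β^3/(1−β).
No profitable deviation ⇔ 1(1−β^3) ≤ 1·β^3, i.e. β^3 ≥ 1/(1+1) = 1/2.
Hence β ≥ (1/2)^(1/3) ≈ 0.794.

0.794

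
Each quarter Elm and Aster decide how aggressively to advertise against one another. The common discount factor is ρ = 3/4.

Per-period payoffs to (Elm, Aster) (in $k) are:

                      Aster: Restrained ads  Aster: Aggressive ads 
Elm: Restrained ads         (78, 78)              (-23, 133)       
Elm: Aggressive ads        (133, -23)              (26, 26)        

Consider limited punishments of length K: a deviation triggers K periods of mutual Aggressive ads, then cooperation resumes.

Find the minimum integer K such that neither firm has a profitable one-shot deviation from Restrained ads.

2

No profitable deviation requires (78−26)(ρ+…+ρ^K) ≥ 133−78, i.e. ρ+…+ρ^K ≥ 55/52 ≈ 1.0577.
With ρ = 3/4, the partial sums are K=1: 0.7500, K=2: 1.3125.
K = 2 is the first length at which the sum reaches 1.0577.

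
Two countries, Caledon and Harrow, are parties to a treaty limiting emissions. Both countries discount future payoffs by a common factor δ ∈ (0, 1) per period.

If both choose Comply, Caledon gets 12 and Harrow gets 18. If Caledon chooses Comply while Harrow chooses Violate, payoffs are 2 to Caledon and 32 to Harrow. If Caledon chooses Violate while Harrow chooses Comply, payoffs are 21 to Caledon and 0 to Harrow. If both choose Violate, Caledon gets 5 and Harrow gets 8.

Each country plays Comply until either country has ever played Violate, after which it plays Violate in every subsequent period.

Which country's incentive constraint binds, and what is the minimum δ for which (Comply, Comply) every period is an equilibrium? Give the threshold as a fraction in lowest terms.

Caledon: cooperation gives 12 each period; deviation gives 21 once then 5 forever.
  12/(1−δ) ≥ 21 + 5δ/(1−δ) ⇒ δ ≥ 9/16.
Harrow: cooperation gives 18 each period; deviation gives 32 once then 8 forever.
  δ ≥ 14/24 = 7/12.
Both must hold, so the binding constraint is Harrow's: δ ≥ 7/12.

Harrow; δ ≥ 7/12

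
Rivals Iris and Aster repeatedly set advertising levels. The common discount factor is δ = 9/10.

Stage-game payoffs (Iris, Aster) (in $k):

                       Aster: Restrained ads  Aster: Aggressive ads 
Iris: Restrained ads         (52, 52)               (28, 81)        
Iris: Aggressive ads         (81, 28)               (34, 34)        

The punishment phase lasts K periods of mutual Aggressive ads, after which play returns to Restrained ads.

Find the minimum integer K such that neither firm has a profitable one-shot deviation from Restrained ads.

No profitable deviation requires (52−34)(δ+…+δ^K) ≥ 81−52, i.e. δ+…+δ^K ≥ 29/18 ≈ 1.6111.
With δ = 9/10, the partial sums are K=1: 0.9000, K=2: 1.7100.
K = 2 is the first length at which the sum reaches 1.6111.

2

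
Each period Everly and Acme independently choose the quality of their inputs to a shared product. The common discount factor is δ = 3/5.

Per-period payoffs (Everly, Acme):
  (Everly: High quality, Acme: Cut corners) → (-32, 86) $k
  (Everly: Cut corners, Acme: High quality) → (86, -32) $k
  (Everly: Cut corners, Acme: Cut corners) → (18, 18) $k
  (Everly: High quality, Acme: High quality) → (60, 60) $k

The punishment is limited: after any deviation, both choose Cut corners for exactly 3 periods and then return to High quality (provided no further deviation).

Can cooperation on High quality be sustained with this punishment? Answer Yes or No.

Yes

IC: δ+…+δ^3 ≥ (86−60)/(60−18) = 13/21.
At δ = 3/5: partial sum = 1.1760 ≥ 0.6190. Cooperation sustainable.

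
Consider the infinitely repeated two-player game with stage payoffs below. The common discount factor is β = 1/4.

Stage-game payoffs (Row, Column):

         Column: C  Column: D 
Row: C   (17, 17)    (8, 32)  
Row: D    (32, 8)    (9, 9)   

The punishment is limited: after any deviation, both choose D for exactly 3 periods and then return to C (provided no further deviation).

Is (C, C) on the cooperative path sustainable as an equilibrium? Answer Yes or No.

Comparing payoff streams over the 4 periods until play realigns: cooperate → 17(1+β+…+β^3); deviate → 32 + 9(β+…+β^3).
Cooperation is sustained iff (17−9)(β+…+β^3) ≥ 32−17.
β+…+β^3 = 1/4·(1−(1/4)^3)/(1−1/4) = 0.3281, and (32−17)/(17−9) = 1.8750.
0.3281 < 1.8750, so cooperation is not sustainable.

No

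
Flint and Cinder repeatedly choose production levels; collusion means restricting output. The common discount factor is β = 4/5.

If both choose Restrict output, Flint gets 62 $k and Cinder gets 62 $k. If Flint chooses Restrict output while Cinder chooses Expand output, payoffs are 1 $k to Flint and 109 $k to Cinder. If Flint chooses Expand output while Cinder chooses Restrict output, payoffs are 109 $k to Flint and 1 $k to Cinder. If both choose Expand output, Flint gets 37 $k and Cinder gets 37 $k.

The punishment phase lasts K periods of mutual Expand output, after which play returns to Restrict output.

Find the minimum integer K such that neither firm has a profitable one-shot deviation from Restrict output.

IC: β(1−β^K)/(1−β) ≥ (109−62)/(62−37) = 47/25.
With β = 4/5: need 1 − β^K ≥ 47/25·(1−4/5)/(4/5), i.e. β^K ≤ 0.5300.
Since (4/5)^2 = 0.6400 and (4/5)^3 = 0.5120, the smallest such K is 3.

3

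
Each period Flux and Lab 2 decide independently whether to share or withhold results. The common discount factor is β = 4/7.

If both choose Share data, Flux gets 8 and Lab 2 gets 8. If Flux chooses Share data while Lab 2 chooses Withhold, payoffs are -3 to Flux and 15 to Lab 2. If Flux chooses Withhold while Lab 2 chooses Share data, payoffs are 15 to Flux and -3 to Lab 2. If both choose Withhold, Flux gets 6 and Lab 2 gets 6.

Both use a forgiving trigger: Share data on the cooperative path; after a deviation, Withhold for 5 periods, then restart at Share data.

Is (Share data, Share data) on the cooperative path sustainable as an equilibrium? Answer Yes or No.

No

A one-shot deviation gives 15 now, then 6 for 5 periods, then back to 8.
Gain from deviating: (15−8) today; loss: (8−6) in each of the next 5 periods.
No-deviation condition: (8−6)(β+…+β^5) ≥ 15−8, i.e. β+…+β^5 ≥ 7/2.
At β = 4/7: β+…+β^5 = 1.2521 < 3.5000.
So cooperation is not sustainable.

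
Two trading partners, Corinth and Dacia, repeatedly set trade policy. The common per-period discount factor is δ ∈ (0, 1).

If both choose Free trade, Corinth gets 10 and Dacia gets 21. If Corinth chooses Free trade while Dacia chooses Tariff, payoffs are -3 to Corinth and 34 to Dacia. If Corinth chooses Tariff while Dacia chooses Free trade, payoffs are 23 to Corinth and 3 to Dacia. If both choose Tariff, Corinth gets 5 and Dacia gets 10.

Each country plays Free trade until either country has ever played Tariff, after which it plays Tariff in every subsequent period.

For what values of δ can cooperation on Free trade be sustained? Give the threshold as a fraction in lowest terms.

13/18

Corinth's threshold: (23−10)/(23−5) = 13/18.
Dacia's threshold: (34−21)/(34−10) = 13/24.
13/18 > 13/24, so Corinth binds and δ* = 13/18.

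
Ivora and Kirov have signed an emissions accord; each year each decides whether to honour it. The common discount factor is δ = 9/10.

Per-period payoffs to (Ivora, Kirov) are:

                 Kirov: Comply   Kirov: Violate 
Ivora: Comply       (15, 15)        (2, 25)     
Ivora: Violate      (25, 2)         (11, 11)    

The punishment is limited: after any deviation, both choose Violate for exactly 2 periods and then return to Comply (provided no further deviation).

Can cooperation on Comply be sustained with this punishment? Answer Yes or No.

Comparing payoff streams over the 3 periods until play realigns: cooperate → 15(1+δ+…+δ^2); deviate → 25 + 11(δ+…+δ^2).
Cooperation is sustained iff (15−11)(δ+…+δ^2) ≥ 25−15.
δ+…+δ^2 = 9/10·(1−(9/10)^2)/(1−9/10) = 1.7100, and (25−15)/(15−11) = 2.5000.
1.7100 < 2.5000, so cooperation is not sustainable.

No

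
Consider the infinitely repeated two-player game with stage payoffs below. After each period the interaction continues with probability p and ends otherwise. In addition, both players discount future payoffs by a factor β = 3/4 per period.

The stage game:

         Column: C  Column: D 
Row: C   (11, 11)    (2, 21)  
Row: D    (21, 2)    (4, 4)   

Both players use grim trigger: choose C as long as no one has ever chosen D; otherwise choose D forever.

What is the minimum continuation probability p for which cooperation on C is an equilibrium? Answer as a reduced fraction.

40/51

Expected continuation weight on next period's payoff is β·p = 3/4·p, which plays the role of the discount factor.
Cooperation requires 3/4·p ≥ (21−11)/(21−4) = 10/17, hence p ≥ 40/51.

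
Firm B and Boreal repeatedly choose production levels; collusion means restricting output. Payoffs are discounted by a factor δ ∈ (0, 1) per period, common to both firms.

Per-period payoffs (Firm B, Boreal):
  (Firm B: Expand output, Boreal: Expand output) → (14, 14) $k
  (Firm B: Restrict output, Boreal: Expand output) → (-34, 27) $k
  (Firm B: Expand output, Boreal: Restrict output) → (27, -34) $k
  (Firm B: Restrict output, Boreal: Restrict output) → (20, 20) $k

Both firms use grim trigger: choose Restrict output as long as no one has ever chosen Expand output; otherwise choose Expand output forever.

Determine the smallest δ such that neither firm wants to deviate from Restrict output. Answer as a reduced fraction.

Cooperation forever yields 20 each period: 20/(1−δ).
Deviating yields 27 once, then 14 forever: 27 + 14δ/(1−δ).
No profitable deviation requires 20/(1−δ) ≥ 27 + 14δ/(1−δ).
Multiplying by (1−δ): 20 ≥ 27(1−δ) + 14δ = 27 − 13δ.
So 13δ ≥ 7, i.e. δ ≥ 7/13.

7/13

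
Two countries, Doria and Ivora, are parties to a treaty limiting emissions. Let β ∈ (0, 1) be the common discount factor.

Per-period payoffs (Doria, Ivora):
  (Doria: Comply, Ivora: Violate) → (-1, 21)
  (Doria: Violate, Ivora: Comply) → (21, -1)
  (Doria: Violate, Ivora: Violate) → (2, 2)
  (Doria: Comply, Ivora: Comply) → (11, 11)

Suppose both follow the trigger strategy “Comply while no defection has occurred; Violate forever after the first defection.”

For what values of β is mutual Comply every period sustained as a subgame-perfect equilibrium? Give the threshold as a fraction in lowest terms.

10/19

Cooperation forever yields 11 each period: 11/(1−β).
Deviating yields 21 once, then 2 forever: 21 + 2β/(1−β).
No profitable deviation requires 11/(1−β) ≥ 21 + 2β/(1−β).
Multiplying by (1−β): 11 ≥ 21(1−β) + 2β = 21 − 19β.
So 19β ≥ 10, i.e. β ≥ 10/19.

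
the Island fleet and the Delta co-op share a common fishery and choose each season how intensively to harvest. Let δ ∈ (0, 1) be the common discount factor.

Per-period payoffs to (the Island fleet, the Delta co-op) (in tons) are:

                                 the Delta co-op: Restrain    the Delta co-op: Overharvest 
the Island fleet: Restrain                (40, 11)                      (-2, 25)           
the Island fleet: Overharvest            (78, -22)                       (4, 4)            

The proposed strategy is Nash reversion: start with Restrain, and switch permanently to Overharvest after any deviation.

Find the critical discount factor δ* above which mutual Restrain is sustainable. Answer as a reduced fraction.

the Island fleet's threshold: (78−40)/(78−4) = 19/37.
the Delta co-op's threshold: (25−11)/(25−4) = 2/3.
19/37 < 2/3, so the Delta co-op binds and δ* = 2/3.

2/3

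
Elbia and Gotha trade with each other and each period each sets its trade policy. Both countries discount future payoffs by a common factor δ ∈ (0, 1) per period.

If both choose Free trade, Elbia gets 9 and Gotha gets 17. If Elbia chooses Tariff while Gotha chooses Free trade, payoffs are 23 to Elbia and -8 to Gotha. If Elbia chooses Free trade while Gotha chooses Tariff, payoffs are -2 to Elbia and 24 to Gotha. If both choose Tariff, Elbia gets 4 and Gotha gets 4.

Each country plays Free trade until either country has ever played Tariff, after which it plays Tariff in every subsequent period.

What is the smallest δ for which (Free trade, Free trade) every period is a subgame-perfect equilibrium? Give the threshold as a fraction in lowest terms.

14/19

Elbia: cooperation gives 9 each period; deviation gives 23 once then 4 forever.
  9/(1−δ) ≥ 23 + 4δ/(1−δ) ⇒ δ ≥ 14/19.
Gotha: cooperation gives 17 each period; deviation gives 24 once then 4 forever.
  δ ≥ 7/20.
Both must hold, so the binding constraint is Elbia's: δ ≥ 14/19.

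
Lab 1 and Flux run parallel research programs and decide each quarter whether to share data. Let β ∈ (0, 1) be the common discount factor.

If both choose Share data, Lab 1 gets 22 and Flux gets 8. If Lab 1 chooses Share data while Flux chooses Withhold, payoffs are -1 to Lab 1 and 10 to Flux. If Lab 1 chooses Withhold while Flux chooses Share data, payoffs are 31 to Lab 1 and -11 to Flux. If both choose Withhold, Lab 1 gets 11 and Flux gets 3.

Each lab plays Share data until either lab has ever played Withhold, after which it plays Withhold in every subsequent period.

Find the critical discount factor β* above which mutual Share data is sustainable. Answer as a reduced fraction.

9/20

For Lab 1: deviation gain 31−22 = 9, per-period punishment loss 22−11 = 11. IC gives β ≥ 9/20.
For Flux: gain 2, loss 5 per period, so β ≥ 2/7.
The tighter constraint is Lab 1's, so cooperation needs β ≥ 9/20.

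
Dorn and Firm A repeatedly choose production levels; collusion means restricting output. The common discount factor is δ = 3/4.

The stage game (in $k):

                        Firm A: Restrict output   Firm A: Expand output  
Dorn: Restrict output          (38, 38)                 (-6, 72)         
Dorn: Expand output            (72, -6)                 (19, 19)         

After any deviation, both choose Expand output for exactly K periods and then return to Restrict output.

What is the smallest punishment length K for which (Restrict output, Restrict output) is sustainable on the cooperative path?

4

No profitable deviation requires (38−19)(δ+…+δ^K) ≥ 72−38, i.e. δ+…+δ^K ≥ 34/19 ≈ 1.7895.
With δ = 3/4, the partial sums are K=1: 0.7500, K=2: 1.3125, K=3: 1.7344, K=4: 2.0508.
K = 4 is the first length at which the sum reaches 1.7895.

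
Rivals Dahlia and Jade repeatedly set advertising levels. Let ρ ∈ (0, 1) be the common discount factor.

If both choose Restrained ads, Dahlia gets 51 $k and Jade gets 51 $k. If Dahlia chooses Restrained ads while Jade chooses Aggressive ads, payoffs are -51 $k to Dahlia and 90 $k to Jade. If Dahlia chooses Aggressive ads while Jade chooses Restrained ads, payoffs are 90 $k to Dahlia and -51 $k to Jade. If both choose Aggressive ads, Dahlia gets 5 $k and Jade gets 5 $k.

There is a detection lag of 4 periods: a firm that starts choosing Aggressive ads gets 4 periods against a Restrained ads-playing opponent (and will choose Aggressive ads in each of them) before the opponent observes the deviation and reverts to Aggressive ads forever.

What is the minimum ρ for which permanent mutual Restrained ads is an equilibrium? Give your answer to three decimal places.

0.823

The best deviation is to choose Aggressive ads for all 4 undetected periods, earning 90 each, then 5 forever once detected.
Deviation value: 90(1−ρ^4)/(1−ρ) + 5ρ^4/(1−ρ); cooperation value: 51/(1−ρ).
IC: 51 ≥ 90(1−ρ^4) + 5ρ^4 = 90 − 85ρ^4.
So ρ^4 ≥ 39/85, giving ρ ≥ (39/85)^(1/4) ≈ 0.823.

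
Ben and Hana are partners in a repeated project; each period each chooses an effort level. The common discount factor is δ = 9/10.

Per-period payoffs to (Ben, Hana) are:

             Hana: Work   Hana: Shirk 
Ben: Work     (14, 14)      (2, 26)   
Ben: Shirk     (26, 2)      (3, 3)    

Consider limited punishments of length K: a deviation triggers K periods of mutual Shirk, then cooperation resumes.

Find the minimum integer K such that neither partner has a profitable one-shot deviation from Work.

2

IC: δ(1−δ^K)/(1−δ) ≥ (26−14)/(14−3) = 12/11.
With δ = 9/10: need 1 − δ^K ≥ 12/11·(1−9/10)/(9/10), i.e. δ^K ≤ 0.8788.
Since (9/10)^1 = 0.9000 and (9/10)^2 = 0.8100, the smallest such K is 2.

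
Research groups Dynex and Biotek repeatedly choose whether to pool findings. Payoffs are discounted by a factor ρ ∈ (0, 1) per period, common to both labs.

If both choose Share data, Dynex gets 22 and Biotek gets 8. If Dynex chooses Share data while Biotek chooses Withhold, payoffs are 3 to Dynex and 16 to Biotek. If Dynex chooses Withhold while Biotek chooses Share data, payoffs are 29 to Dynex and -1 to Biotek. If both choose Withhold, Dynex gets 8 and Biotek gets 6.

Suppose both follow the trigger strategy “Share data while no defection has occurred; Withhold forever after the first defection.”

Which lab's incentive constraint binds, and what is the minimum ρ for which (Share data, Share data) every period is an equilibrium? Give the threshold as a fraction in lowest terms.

Biotek; ρ ≥ 4/5

Dynex: cooperation gives 22 each period; deviation gives 29 once then 8 forever.
  22/(1−ρ) ≥ 29 + 8ρ/(1−ρ) ⇒ ρ ≥ 7/21 = 1/3.
Biotek: cooperation gives 8 each period; deviation gives 16 once then 6 forever.
  ρ ≥ 8/10 = 4/5.
Both must hold, so the binding constraint is Biotek's: ρ ≥ 4/5.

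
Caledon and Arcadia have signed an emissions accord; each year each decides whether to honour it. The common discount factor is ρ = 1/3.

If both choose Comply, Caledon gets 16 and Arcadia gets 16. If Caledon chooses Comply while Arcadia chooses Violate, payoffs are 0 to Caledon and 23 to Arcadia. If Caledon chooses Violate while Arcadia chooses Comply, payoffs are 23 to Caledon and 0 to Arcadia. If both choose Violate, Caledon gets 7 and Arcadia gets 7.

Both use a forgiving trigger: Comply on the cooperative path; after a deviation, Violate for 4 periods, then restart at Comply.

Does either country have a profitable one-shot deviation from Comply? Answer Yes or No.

Comparing payoff streams over the 5 periods until play realigns: cooperate → 16(1+ρ+…+ρ^4); deviate → 23 + 7(ρ+…+ρ^4).
Cooperation is sustained iff (16−7)(ρ+…+ρ^4) ≥ 23−16.
ρ+…+ρ^4 = 1/3·(1−(1/3)^4)/(1−1/3) = 0.4938, and (23−16)/(16−7) = 0.7778.
0.4938 < 0.7778, so cooperation is not sustainable.

Yes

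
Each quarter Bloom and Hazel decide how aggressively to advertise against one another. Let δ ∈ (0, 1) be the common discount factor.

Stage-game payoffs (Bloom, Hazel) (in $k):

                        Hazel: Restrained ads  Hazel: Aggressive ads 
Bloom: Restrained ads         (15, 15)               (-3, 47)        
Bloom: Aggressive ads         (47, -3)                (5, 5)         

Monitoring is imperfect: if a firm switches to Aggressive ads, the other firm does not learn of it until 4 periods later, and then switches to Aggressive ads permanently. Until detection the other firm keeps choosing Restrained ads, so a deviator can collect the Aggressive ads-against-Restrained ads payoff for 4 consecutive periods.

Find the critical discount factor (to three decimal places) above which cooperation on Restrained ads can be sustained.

The best deviation is to choose Aggressive ads for all 4 undetected periods, earning 47 each, then 5 forever once detected.
Deviation value: 47(1−δ^4)/(1−δ) + 5δ^4/(1−δ); cooperation value: 15/(1−δ).
IC: 15 ≥ 47(1−δ^4) + 5δ^4 = 47 − 42δ^4.
So δ^4 ≥ 32/42 = 16/21, giving δ ≥ (16/21)^(1/4) ≈ 0.934.

0.934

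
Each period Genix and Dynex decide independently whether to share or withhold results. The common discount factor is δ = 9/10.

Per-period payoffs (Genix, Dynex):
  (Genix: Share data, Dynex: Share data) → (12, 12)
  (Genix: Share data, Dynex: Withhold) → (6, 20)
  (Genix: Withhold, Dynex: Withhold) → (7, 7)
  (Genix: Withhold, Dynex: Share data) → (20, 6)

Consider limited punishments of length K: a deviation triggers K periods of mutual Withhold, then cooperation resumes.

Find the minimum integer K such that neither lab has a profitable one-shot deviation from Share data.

No profitable deviation requires (12−7)(δ+…+δ^K) ≥ 20−12, i.e. δ+…+δ^K ≥ 8/5 ≈ 1.6000.
With δ = 9/10, the partial sums are K=1: 0.9000, K=2: 1.7100.
K = 2 is the first length at which the sum reaches 1.6000.

2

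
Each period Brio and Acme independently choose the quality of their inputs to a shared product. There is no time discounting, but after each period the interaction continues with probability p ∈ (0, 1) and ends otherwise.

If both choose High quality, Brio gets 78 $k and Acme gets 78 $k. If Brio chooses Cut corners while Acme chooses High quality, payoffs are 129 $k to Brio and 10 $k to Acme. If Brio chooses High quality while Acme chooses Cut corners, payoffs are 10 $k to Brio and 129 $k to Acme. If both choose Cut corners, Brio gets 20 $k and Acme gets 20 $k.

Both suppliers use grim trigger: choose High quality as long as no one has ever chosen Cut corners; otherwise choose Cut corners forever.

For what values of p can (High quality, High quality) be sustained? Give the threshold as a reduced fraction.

51/109

Expected cooperation value is 78 + p·78 + p²·78 + … = 78/(1−p); deviation gives 129 + p·20/(1−p).
78 ≥ 129(1−p) + 20p ⇒ 109p ≥ 51 ⇒ p ≥ 51/109.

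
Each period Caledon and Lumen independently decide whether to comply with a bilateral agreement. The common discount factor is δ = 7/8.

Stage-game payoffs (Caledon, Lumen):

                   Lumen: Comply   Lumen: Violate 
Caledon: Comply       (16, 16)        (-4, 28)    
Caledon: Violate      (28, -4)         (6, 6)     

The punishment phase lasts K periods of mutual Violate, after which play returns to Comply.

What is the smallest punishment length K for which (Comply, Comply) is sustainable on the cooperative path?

No profitable deviation requires (16−6)(δ+…+δ^K) ≥ 28−16, i.e. δ+…+δ^K ≥ 6/5 ≈ 1.2000.
With δ = 7/8, the partial sums are K=1: 0.8750, K=2: 1.6406.
K = 2 is the first length at which the sum reaches 1.2000.

2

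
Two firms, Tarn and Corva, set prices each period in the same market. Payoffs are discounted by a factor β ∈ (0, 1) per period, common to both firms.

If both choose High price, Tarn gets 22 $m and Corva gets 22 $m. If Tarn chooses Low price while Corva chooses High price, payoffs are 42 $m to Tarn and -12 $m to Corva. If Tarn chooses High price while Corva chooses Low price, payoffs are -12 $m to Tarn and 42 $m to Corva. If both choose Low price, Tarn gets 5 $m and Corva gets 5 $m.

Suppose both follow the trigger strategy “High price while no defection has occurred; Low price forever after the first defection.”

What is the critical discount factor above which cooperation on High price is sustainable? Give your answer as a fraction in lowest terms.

20/37

Cooperation forever yields 22 each period: 22/(1−β).
Deviating yields 42 once, then 5 forever: 42 + 5β/(1−β).
No profitable deviation requires 22/(1−β) ≥ 42 + 5β/(1−β).
Multiplying by (1−β): 22 ≥ 42(1−β) + 5β = 42 − 37β.
So 37β ≥ 20, i.e. β ≥ 20/37.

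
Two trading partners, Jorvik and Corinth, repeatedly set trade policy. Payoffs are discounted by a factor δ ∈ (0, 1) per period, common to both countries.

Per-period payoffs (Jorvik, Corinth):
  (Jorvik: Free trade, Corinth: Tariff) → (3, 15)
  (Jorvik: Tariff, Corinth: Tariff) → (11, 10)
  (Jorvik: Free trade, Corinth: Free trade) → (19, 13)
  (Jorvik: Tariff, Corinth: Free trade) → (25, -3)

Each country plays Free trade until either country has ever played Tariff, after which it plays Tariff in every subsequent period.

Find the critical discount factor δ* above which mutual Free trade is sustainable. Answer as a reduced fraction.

3/7

Jorvik: cooperation gives 19 each period; deviation gives 25 once then 11 forever.
  19/(1−δ) ≥ 25 + 11δ/(1−δ) ⇒ δ ≥ 6/14 = 3/7.
Corinth: cooperation gives 13 each period; deviation gives 15 once then 10 forever.
  δ ≥ 2/5.
Both must hold, so the binding constraint is Jorvik's: δ ≥ 3/7.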